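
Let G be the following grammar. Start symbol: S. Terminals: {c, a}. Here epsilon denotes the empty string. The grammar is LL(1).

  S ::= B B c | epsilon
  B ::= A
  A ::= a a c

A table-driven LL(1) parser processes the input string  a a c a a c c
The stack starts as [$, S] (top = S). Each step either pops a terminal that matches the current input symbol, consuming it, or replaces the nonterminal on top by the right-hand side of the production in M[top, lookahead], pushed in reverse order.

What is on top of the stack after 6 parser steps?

     Stack        Input            Action
  1  $ S          a a c a a c c $  expand S ::= B B c
  2  $ c B B      a a c a a c c $  expand B ::= A
  3  $ c B A      a a c a a c c $  expand A ::= a a c
  4  $ c B c a a  a a c a a c c $  match a
  5  $ c B c a    a c a a c c $    match a
  6  $ c B c      c a a c c $      match c
Stack after step 6: $ c B (top = B).

B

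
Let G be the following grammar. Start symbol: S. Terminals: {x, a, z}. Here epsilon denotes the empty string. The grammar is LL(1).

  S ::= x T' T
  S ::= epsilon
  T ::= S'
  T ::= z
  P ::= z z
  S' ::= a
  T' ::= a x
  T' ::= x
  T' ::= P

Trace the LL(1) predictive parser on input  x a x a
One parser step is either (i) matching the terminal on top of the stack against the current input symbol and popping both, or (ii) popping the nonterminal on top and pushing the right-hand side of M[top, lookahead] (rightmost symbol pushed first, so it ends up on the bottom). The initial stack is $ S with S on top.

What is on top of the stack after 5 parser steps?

T

step 1: stack=$ S  input=x a x a $  — expand S ::= x T' T
step 2: stack=$ T T' x  input=x a x a $  — match x
step 3: stack=$ T T'  input=a x a $  — expand T' ::= a x
step 4: stack=$ T x a  input=a x a $  — match a
step 5: stack=$ T x  input=x a $  — match x
Stack after step 5: $ T (top = T).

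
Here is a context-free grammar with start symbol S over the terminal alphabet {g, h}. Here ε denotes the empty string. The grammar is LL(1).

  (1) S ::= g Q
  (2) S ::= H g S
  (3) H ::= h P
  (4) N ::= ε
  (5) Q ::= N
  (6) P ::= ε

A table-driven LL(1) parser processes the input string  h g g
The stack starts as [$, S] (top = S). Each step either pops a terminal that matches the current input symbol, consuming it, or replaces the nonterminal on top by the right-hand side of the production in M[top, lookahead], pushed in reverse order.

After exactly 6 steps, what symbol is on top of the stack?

     Stack      Input    Action
  1  $ S        h g g $  expand S ::= H g S
  2  $ S g H    h g g $  expand H ::= h P
  3  $ S g P h  h g g $  match h
  4  $ S g P    g g $    expand P ::= ε
  5  $ S g      g g $    match g
  6  $ S        g $      expand S ::= g Q
Stack after step 6: $ Q g (top = g).

g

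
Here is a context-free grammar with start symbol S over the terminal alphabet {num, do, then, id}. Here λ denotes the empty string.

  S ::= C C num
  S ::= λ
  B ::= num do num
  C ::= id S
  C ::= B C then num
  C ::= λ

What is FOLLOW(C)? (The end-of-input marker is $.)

{id, num, then}

FIRST(B): from B::=num do num we get {num}. So FIRST(B) = {num}.
FIRST(C): from C::=id S we get {id}; from C::=B C then num we get {num}; from C::=λ we get {λ}. So FIRST(C) = {λ, id, num}.
FIRST(S): from S::=C C num we get {id, num}; from S::=λ we get {λ}. So FIRST(S) = {λ, id, num}.
FOLLOW(S) includes $ since S is the start symbol.
FOLLOW(B): in C::=B C then num, B is followed by C then num with FIRST {id, num, then}. Thus FOLLOW(B) = {id, num, then}.
FOLLOW(C): in S::=C C num (occurrence 1), C is followed by C num with FIRST {id, num}; in S::=C C num (occurrence 2), C is followed by num with FIRST {num}; in C::=B C then num, C is followed by then num with FIRST {then}. Thus FOLLOW(C) = {id, num, then}.
FOLLOW(S): in C::=id S, the suffix after S is empty, so FOLLOW(S) ⊇ FOLLOW(C) = {id, num, then}. Thus FOLLOW(S) = {$, id, num, then}.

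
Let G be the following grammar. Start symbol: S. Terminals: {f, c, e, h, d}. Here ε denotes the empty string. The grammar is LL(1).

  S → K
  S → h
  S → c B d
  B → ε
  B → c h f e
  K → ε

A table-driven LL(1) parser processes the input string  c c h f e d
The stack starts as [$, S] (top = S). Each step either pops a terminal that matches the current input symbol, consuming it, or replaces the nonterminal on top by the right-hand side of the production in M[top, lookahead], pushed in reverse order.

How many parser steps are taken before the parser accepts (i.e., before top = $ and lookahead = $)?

step 1: stack=$ S  input=c c h f e d $  — expand S → c B d
step 2: stack=$ d B c  input=c c h f e d $  — match c
step 3: stack=$ d B  input=c h f e d $  — expand B → c h f e
step 4: stack=$ d e f h c  input=c h f e d $  — match c
step 5: stack=$ d e f h  input=h f e d $  — match h
step 6: stack=$ d e f  input=f e d $  — match f
step 7: stack=$ d e  input=e d $  — match e
step 8: stack=$ d  input=d $  — match d
Accept reached after 8 steps.

8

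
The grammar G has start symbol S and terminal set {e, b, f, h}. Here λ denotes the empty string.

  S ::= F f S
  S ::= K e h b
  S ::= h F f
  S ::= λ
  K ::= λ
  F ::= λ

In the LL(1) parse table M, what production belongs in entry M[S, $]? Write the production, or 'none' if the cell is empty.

FIRST(K) = {λ}
FIRST(F) = {λ}
FIRST(S) = {λ, e, f, h}  (via F f S, K e h b)
FOLLOW(S) includes $ since S is the start symbol.
FOLLOW(S): in S::=F f S, the suffix after S is empty (adds nothing new). Thus FOLLOW(S) = {$}.
For S ::= F f S: FIRST(F f S) = {f}, so it goes in M[S, t] for t ∈ {f}.
For S ::= K e h b: FIRST(K e h b) = {e}, so it goes in M[S, t] for t ∈ {e}.
For S ::= h F f: FIRST(h F f) = {h}, so it goes in M[S, t] for t ∈ {h}.
For S ::= λ: FIRST(λ) = {λ}, so it goes in M[S, t] for t ∈ {}; since λ ∈ FIRST, also for every t ∈ FOLLOW(S) = {$}.

S ::= λ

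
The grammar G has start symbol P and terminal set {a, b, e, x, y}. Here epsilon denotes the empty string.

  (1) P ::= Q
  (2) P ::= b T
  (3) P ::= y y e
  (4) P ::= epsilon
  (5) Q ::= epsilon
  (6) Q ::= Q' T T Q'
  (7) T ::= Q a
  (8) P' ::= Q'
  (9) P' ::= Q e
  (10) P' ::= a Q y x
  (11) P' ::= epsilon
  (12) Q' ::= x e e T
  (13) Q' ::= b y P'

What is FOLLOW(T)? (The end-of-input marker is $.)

FIRST(Q') = {b, x}
FIRST(Q) = {epsilon, b, x}  (via Q' T T Q')
FIRST(P) = {epsilon, b, x, y}  (via Q)
FIRST(T) = {a, b, x}  (via Q a)
FIRST(P') = {epsilon, a, b, e, x}  (via Q', Q e)
FOLLOW(P) includes $ since P is the start symbol.
FOLLOW(P): P appears on no right-hand side. Thus FOLLOW(P) = {$}.
FOLLOW(Q): in P::=Q, the suffix after Q is empty, so FOLLOW(Q) ⊇ FOLLOW(P) = {$}; in T::=Q a, Q is followed by a with FIRST {a}; in P'::=Q e, Q is followed by e with FIRST {e}; in P'::=a Q y x, Q is followed by y x with FIRST {y}. Thus FOLLOW(Q) = {$, a, e, y}.
FOLLOW(T): in P::=b T, the suffix after T is empty, so FOLLOW(T) ⊇ FOLLOW(P) = {$}; in Q::=Q' T T Q' (occurrence 1), T is followed by T Q' with FIRST {a, b, x}; in Q::=Q' T T Q' (occurrence 2), T is followed by Q' with FIRST {b, x}; in Q'::=x e e T, the suffix after T is empty, so FOLLOW(T) ⊇ FOLLOW(Q') = {$, a, b, e, x, y}. Thus FOLLOW(T) = {$, a, b, e, x, y}.
FOLLOW(P'): in Q'::=b y P', the suffix after P' is empty, so FOLLOW(P') ⊇ FOLLOW(Q') = {$, a, b, e, x, y}. Thus FOLLOW(P') = {$, a, b, e, x, y}.
FOLLOW(Q'): in Q::=Q' T T Q' (occurrence 1), Q' is followed by T T Q' with FIRST {a, b, x}; in Q::=Q' T T Q' (occurrence 2), the suffix after Q' is empty, so FOLLOW(Q') ⊇ FOLLOW(Q) = {$, a, e, y}; in P'::=Q', the suffix after Q' is empty, so FOLLOW(Q') ⊇ FOLLOW(P') = {$, a, b, e, x, y}. Thus FOLLOW(Q') = {$, a, b, e, x, y}.

{$, a, b, e, x, y}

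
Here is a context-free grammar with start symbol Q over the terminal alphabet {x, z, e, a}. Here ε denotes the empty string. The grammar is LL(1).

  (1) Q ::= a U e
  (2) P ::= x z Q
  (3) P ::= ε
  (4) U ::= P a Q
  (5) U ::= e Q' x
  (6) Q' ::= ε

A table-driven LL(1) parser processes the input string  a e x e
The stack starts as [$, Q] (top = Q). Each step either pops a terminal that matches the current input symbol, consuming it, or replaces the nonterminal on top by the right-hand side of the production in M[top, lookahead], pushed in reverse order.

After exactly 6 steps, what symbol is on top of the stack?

e

step 1: stack=$ Q  input=a e x e $  — expand Q ::= a U e
step 2: stack=$ e U a  input=a e x e $  — match a
step 3: stack=$ e U  input=e x e $  — expand U ::= e Q' x
step 4: stack=$ e x Q' e  input=e x e $  — match e
step 5: stack=$ e x Q'  input=x e $  — expand Q' ::= ε
step 6: stack=$ e x  input=x e $  — match x
Stack after step 6: $ e (top = e).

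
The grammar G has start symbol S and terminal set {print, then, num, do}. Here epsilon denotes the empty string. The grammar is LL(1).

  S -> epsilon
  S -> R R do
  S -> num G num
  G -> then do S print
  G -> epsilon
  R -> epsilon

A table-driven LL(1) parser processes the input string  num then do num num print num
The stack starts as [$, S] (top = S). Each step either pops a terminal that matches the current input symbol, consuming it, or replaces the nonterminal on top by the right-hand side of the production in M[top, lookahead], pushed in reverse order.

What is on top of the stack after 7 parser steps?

G

     Stack                  Input                            Action
  1  $ S                    num then do num num print num $  expand S -> num G num
  2  $ num G num            num then do num num print num $  match num
  3  $ num G                then do num num print num $      expand G -> then do S print
  4  $ num print S do then  then do num num print num $      match then
  5  $ num print S do       do num num print num $           match do
  6  $ num print S          num num print num $              expand S -> num G num
  7  $ num print num G num  num num print num $              match num
Stack after step 7: $ num print num G (top = G).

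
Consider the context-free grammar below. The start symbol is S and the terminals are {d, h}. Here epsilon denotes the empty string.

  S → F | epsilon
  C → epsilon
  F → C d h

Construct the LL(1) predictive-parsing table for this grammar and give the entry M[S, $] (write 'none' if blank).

S → epsilon

FIRST(C): from C→epsilon we get {epsilon}. So FIRST(C) = {epsilon}.
FIRST(F): from F→C d h we get {d}. So FIRST(F) = {d}.
FIRST(S): from S→F we get {d}; from S→epsilon we get {epsilon}. So FIRST(S) = {epsilon, d}.
FOLLOW(S) includes $ since S is the start symbol.
FOLLOW(S): S appears on no right-hand side. Thus FOLLOW(S) = {$}.
For S → F: FIRST(F) = {d}, so it goes in M[S, t] for t ∈ {d}.
For S → epsilon: FIRST(epsilon) = {epsilon}, so it goes in M[S, t] for t ∈ {}; since epsilon ∈ FIRST, also for every t ∈ FOLLOW(S) = {$}.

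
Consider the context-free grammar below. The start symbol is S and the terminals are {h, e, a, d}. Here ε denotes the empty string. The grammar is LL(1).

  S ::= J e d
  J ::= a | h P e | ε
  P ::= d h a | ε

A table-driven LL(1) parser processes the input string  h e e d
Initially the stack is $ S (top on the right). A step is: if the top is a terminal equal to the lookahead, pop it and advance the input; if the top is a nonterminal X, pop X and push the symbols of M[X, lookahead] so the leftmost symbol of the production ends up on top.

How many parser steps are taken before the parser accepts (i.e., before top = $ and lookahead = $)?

7

step 1: stack=$ S  input=h e e d $  — expand S ::= J e d
step 2: stack=$ d e J  input=h e e d $  — expand J ::= h P e
step 3: stack=$ d e e P h  input=h e e d $  — match h
step 4: stack=$ d e e P  input=e e d $  — expand P ::= ε
step 5: stack=$ d e e  input=e e d $  — match e
step 6: stack=$ d e  input=e d $  — match e
step 7: stack=$ d  input=d $  — match d
Accept reached after 7 steps.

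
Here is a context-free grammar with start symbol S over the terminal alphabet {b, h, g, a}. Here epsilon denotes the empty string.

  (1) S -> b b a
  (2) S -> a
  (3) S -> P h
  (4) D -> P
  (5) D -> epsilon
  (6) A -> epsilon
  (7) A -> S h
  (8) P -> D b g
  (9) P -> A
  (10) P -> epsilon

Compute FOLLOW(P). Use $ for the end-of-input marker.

FIRST(S) = {a, b, h}  (via P h)
FIRST(A) = {epsilon, a, b, h}  (via S h)
FIRST(D) = {epsilon, a, b, h}  (via P)
FIRST(P) = {epsilon, a, b, h}  (via D b g, A)
FOLLOW(S) includes $ since S is the start symbol.
FOLLOW(S): in A->S h, S is followed by h with FIRST {h}. Thus FOLLOW(S) = {$, h}.
FOLLOW(D): in P->D b g, D is followed by b g with FIRST {b}. Thus FOLLOW(D) = {b}.
FOLLOW(P): in S->P h, P is followed by h with FIRST {h}; in D->P, the suffix after P is empty, so FOLLOW(P) ⊇ FOLLOW(D) = {b}. Thus FOLLOW(P) = {b, h}.
FOLLOW(A): in P->A, the suffix after A is empty, so FOLLOW(A) ⊇ FOLLOW(P) = {b, h}. Thus FOLLOW(A) = {b, h}.

{b, h}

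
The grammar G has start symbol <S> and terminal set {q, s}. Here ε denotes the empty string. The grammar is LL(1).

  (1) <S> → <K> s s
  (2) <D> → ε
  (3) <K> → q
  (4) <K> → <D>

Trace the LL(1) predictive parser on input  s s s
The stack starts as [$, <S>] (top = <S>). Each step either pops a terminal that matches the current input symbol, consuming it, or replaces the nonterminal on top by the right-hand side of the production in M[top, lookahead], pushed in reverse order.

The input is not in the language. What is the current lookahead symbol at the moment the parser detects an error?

s

step 1: stack=$ <S>  input=s s s $  — expand <S> → <K> s s
step 2: stack=$ s s <K>  input=s s s $  — expand <K> → <D>
step 3: stack=$ s s <D>  input=s s s $  — expand <D> → ε
step 4: stack=$ s s  input=s s s $  — match s
step 5: stack=$ s  input=s s $  — match s
step 6: stack=$  input=s $  — error: stack empty but input remains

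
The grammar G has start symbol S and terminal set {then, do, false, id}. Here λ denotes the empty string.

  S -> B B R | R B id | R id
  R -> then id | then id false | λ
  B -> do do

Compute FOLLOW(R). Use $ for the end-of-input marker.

FIRST(R): from R->then id we get {then}; from R->then id false we get {then}; from R->λ we get {λ}. So FIRST(R) = {λ, then}.
FIRST(B): from B->do do we get {do}. So FIRST(B) = {do}.
FIRST(S): from S->B B R we get {do}; from S->R B id we get {do, then}; from S->R id we get {id, then}. So FIRST(S) = {do, id, then}.
FOLLOW(S) includes $ since S is the start symbol.
FOLLOW(S): S appears on no right-hand side. Thus FOLLOW(S) = {$}.
FOLLOW(R): in S->B B R, the suffix after R is empty, so FOLLOW(R) ⊇ FOLLOW(S) = {$}; in S->R B id, R is followed by B id with FIRST {do}; in S->R id, R is followed by id with FIRST {id}. Thus FOLLOW(R) = {$, do, id}.
FOLLOW(B): in S->B B R (occurrence 1), B is followed by B R with FIRST {do}; in S->B B R (occurrence 2), B is followed by R with FIRST {λ, then}; in S->B B R (occurrence 2), the suffix after B is nullable, so FOLLOW(B) ⊇ FOLLOW(S) = {$}; in S->R B id, B is followed by id with FIRST {id}. Thus FOLLOW(B) = {$, do, id, then}.

{$, do, id}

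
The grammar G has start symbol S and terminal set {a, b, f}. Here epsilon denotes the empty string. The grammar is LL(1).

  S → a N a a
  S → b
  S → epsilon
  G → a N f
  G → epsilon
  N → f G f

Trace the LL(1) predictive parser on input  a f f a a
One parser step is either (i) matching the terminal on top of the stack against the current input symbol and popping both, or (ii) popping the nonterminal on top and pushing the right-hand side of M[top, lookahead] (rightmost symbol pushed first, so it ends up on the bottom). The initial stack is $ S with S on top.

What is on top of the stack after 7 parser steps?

a

     Stack        Input        Action
  1  $ S          a f f a a $  expand S → a N a a
  2  $ a a N a    a f f a a $  match a
  3  $ a a N      f f a a $    expand N → f G f
  4  $ a a f G f  f f a a $    match f
  5  $ a a f G    f a a $      expand G → epsilon
  6  $ a a f      f a a $      match f
  7  $ a a        a a $        match a
Stack after step 7: $ a (top = a).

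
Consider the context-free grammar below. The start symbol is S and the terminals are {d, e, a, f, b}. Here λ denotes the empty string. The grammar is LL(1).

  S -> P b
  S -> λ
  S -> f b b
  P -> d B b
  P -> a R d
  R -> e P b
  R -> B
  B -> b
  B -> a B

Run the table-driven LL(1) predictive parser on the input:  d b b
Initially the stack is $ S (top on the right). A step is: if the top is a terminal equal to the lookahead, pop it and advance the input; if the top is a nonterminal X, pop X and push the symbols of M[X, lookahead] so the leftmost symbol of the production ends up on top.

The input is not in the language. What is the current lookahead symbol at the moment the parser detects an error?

step 1: stack=$ S  input=d b b $  — expand S -> P b
step 2: stack=$ b P  input=d b b $  — expand P -> d B b
step 3: stack=$ b b B d  input=d b b $  — match d
step 4: stack=$ b b B  input=b b $  — expand B -> b
step 5: stack=$ b b b  input=b b $  — match b
step 6: stack=$ b b  input=b $  — match b
step 7: stack=$ b  input=$  — error: top is terminal b but lookahead is $

$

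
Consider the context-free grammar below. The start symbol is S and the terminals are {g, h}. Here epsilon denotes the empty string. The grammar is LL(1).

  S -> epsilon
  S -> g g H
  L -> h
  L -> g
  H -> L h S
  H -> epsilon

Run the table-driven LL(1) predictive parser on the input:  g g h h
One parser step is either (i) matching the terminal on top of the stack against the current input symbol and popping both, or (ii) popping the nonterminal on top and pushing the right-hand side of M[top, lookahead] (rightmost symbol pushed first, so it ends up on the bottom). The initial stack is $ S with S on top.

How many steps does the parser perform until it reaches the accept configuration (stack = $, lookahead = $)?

     Stack    Input      Action
  1  $ S      g g h h $  expand S -> g g H
  2  $ H g g  g g h h $  match g
  3  $ H g    g h h $    match g
  4  $ H      h h $      expand H -> L h S
  5  $ S h L  h h $      expand L -> h
  6  $ S h h  h h $      match h
  7  $ S h    h $        match h
  8  $ S      $          expand S -> epsilon
Accept reached after 8 steps.

8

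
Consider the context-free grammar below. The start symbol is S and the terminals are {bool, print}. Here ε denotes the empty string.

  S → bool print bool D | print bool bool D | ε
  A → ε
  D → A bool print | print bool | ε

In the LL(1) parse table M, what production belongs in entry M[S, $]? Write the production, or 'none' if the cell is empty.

S → ε

FIRST(S): from S→bool print bool D we get {bool}; from S→print bool bool D we get {print}; from S→ε we get {ε}. So FIRST(S) = {ε, bool, print}.
FIRST(A): from A→ε we get {ε}. So FIRST(A) = {ε}.
FIRST(D): from D→A bool print we get {bool}; from D→print bool we get {print}; from D→ε we get {ε}. So FIRST(D) = {ε, bool, print}.
FOLLOW(S) includes $ since S is the start symbol.
FOLLOW(S): S appears on no right-hand side. Thus FOLLOW(S) = {$}.
For S → bool print bool D: FIRST(bool print bool D) = {bool}, so it goes in M[S, t] for t ∈ {bool}.
For S → print bool bool D: FIRST(print bool bool D) = {print}, so it goes in M[S, t] for t ∈ {print}.
For S → ε: FIRST(ε) = {ε}, so it goes in M[S, t] for t ∈ {}; since ε ∈ FIRST, also for every t ∈ FOLLOW(S) = {$}.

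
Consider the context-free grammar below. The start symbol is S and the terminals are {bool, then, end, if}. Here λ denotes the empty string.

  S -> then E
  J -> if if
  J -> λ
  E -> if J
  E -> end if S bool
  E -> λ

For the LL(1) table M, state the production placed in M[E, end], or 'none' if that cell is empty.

E -> end if S bool

FIRST(S) = {then}
FIRST(J) = {λ, if}
FIRST(E) = {λ, end, if}
FOLLOW(S) includes $ since S is the start symbol.
FOLLOW(S): in E->end if S bool, S is followed by bool with FIRST {bool}. Thus FOLLOW(S) = {$, bool}.
FOLLOW(E): in S->then E, the suffix after E is empty, so FOLLOW(E) ⊇ FOLLOW(S) = {$, bool}. Thus FOLLOW(E) = {$, bool}.
For E -> if J: FIRST(if J) = {if}, so it goes in M[E, t] for t ∈ {if}.
For E -> end if S bool: FIRST(end if S bool) = {end}, so it goes in M[E, t] for t ∈ {end}.
For E -> λ: FIRST(λ) = {λ}, so it goes in M[E, t] for t ∈ {}; since λ ∈ FIRST, also for every t ∈ FOLLOW(E) = {$, bool}.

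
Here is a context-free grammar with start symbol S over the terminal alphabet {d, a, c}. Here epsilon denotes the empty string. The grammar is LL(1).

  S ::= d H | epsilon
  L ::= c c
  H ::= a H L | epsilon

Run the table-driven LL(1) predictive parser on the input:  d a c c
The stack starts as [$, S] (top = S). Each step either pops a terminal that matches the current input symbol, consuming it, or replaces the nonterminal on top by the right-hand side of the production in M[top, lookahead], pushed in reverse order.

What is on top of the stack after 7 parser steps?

     Stack    Input      Action
  1  $ S      d a c c $  expand S ::= d H
  2  $ H d    d a c c $  match d
  3  $ H      a c c $    expand H ::= a H L
  4  $ L H a  a c c $    match a
  5  $ L H    c c $      expand H ::= epsilon
  6  $ L      c c $      expand L ::= c c
  7  $ c c    c c $      match c
Stack after step 7: $ c (top = c).

c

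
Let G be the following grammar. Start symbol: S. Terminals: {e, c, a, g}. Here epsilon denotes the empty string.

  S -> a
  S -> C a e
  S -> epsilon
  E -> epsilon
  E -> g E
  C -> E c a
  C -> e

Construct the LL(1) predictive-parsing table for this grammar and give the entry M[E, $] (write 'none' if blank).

FIRST(E): from E->epsilon we get {epsilon}; from E->g E we get {g}. So FIRST(E) = {epsilon, g}.
FIRST(C): from C->E c a we get {c, g}; from C->e we get {e}. So FIRST(C) = {c, e, g}.
FIRST(S): from S->a we get {a}; from S->C a e we get {c, e, g}; from S->epsilon we get {epsilon}. So FIRST(S) = {epsilon, a, c, e, g}.
FOLLOW(S) includes $ since S is the start symbol.
FOLLOW(E): in E->g E, the suffix after E is empty (adds nothing new); in C->E c a, E is followed by c a with FIRST {c}. Thus FOLLOW(E) = {c}.
For E -> epsilon: FIRST(epsilon) = {epsilon}, so it goes in M[E, t] for t ∈ {}; since epsilon ∈ FIRST, also for every t ∈ FOLLOW(E) = {c}.
For E -> g E: FIRST(g E) = {g}, so it goes in M[E, t] for t ∈ {g}.
None of these place a production in M[E, $].

none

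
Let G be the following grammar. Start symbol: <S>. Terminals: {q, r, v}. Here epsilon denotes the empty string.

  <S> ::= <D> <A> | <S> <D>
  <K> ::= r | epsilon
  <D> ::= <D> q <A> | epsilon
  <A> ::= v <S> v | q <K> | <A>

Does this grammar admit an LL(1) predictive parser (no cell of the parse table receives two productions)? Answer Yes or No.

FIRST(<S>) = {q, v}
FIRST(<K>) = {epsilon, r}
FIRST(<D>) = {epsilon, q}
FIRST(<A>) = {q, v}
FOLLOW(<S>) = {$, q, v}
FOLLOW(<K>) = {$, q, v}
FOLLOW(<D>) = {$, q, v}
FOLLOW(<A>) = {$, q, v}
Cell M[<A>, q] receives both <A> ::= q <K> and <A> ::= <A> — the grammar is not LL(1).

No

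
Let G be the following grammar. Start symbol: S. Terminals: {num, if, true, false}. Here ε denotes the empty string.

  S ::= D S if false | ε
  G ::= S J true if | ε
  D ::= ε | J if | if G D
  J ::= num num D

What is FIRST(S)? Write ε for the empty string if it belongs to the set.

FIRST(J) = {num}
FIRST(D) = {ε, if, num}  (via J if)
FIRST(S) = {ε, if, num}  (via D S if false)
FIRST(G) = {ε, if, num}  (via S J true if)

{ε, if, num}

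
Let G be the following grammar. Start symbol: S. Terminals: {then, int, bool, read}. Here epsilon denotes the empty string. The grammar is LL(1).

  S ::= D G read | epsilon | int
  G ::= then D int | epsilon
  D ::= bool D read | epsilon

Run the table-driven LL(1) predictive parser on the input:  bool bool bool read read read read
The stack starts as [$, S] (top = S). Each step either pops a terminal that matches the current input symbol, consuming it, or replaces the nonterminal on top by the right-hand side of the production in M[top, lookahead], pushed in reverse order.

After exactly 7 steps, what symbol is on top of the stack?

     Stack                           Input                                 Action
  1  $ S                             bool bool bool read read read read $  expand S ::= D G read
  2  $ read G D                      bool bool bool read read read read $  expand D ::= bool D read
  3  $ read G read D bool            bool bool bool read read read read $  match bool
  4  $ read G read D                 bool bool read read read read $       expand D ::= bool D read
  5  $ read G read read D bool       bool bool read read read read $       match bool
  6  $ read G read read D            bool read read read read $            expand D ::= bool D read
  7  $ read G read read read D bool  bool read read read read $            match bool
Stack after step 7: $ read G read read read D (top = D).

D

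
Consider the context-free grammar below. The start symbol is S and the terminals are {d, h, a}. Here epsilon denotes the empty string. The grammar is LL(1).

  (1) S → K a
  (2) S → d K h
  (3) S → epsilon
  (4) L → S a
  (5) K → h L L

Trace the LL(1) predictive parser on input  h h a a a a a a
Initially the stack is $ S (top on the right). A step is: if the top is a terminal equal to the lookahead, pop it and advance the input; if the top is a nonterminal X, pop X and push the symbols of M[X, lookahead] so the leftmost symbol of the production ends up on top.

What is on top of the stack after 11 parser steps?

S

      Stack            Input              Action
   1  $ S              h h a a a a a a $  expand S → K a
   2  $ a K            h h a a a a a a $  expand K → h L L
   3  $ a L L h        h h a a a a a a $  match h
   4  $ a L L          h a a a a a a $    expand L → S a
   5  $ a L a S        h a a a a a a $    expand S → K a
   6  $ a L a a K      h a a a a a a $    expand K → h L L
   7  $ a L a a L L h  h a a a a a a $    match h
   8  $ a L a a L L    a a a a a a $      expand L → S a
   9  $ a L a a L a S  a a a a a a $      expand S → epsilon
  10  $ a L a a L a    a a a a a a $      match a
  11  $ a L a a L      a a a a a $        expand L → S a
Stack after step 11: $ a L a a a S (top = S).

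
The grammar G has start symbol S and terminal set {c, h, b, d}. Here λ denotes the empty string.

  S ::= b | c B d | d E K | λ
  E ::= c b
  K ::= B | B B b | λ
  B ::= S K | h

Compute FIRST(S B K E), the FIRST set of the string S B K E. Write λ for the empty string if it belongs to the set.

{b, c, d, h}

FIRST(S) = {λ, b, c, d}
FIRST(E) = {c}
FIRST(K) = {λ, b, c, d, h}  (via B, B B b)
FIRST(B) = {λ, b, c, d, h}  (via S K)
FIRST(S B K E): take FIRST of each symbol in turn, carrying on past any symbol whose FIRST contains λ; result {b, c, d, h}.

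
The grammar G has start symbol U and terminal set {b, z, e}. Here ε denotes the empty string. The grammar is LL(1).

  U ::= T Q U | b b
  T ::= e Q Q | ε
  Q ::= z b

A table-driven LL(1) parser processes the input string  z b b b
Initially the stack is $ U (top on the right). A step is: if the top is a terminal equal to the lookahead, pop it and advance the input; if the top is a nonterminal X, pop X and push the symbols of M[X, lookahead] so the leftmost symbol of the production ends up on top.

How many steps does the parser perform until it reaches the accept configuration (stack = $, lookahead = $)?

8

     Stack    Input      Action
  1  $ U      z b b b $  expand U ::= T Q U
  2  $ U Q T  z b b b $  expand T ::= ε
  3  $ U Q    z b b b $  expand Q ::= z b
  4  $ U b z  z b b b $  match z
  5  $ U b    b b b $    match b
  6  $ U      b b $      expand U ::= b b
  7  $ b b    b b $      match b
  8  $ b      b $        match b
Accept reached after 8 steps.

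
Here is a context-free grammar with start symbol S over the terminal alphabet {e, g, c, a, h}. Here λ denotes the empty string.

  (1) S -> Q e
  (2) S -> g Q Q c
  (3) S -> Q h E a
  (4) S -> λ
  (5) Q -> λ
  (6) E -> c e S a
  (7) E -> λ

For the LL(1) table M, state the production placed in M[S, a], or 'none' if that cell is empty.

S -> λ

FIRST(Q) = {λ}
FIRST(E) = {λ, c}
FIRST(S) = {λ, e, g, h}  (via Q e, Q h E a)
FOLLOW(S) includes $ since S is the start symbol.
FOLLOW(S): in E->c e S a, S is followed by a with FIRST {a}. Thus FOLLOW(S) = {$, a}.
For S -> Q e: FIRST(Q e) = {e}, so it goes in M[S, t] for t ∈ {e}.
For S -> g Q Q c: FIRST(g Q Q c) = {g}, so it goes in M[S, t] for t ∈ {g}.
For S -> Q h E a: FIRST(Q h E a) = {h}, so it goes in M[S, t] for t ∈ {h}.
For S -> λ: FIRST(λ) = {λ}, so it goes in M[S, t] for t ∈ {}; since λ ∈ FIRST, also for every t ∈ FOLLOW(S) = {$, a}.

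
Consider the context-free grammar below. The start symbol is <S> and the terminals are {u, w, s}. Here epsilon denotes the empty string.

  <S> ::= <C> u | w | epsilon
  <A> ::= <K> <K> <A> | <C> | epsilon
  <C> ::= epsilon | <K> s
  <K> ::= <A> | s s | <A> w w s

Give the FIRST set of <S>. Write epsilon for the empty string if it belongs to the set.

FIRST(<S>): from <S>::=<C> u we get {s, u, w}; from <S>::=w we get {w}; from <S>::=epsilon we get {epsilon}. So FIRST(<S>) = {epsilon, s, u, w}.
FIRST(<A>): from <A>::=<K> <K> <A> we get {epsilon, s, w}; from <A>::=<C> we get {epsilon, s, w}; from <A>::=epsilon we get {epsilon}. So FIRST(<A>) = {epsilon, s, w}.
FIRST(<K>): from <K>::=<A> we get {epsilon, s, w}; from <K>::=s s we get {s}; from <K>::=<A> w w s we get {s, w}. So FIRST(<K>) = {epsilon, s, w}.
FIRST(<C>): from <C>::=epsilon we get {epsilon}; from <C>::=<K> s we get {s, w}. So FIRST(<C>) = {epsilon, s, w}.

{epsilon, s, u, w}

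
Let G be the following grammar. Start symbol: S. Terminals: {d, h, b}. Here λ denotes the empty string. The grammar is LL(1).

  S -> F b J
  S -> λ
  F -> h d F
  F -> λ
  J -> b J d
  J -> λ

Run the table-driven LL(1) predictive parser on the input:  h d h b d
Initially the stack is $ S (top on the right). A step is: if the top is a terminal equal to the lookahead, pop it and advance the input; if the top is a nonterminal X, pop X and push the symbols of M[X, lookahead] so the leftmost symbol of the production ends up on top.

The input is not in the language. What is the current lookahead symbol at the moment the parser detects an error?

step 1: stack=$ S  input=h d h b d $  — expand S -> F b J
step 2: stack=$ J b F  input=h d h b d $  — expand F -> h d F
step 3: stack=$ J b F d h  input=h d h b d $  — match h
step 4: stack=$ J b F d  input=d h b d $  — match d
step 5: stack=$ J b F  input=h b d $  — expand F -> h d F
step 6: stack=$ J b F d h  input=h b d $  — match h
step 7: stack=$ J b F d  input=b d $  — error: top is terminal d but lookahead is b

b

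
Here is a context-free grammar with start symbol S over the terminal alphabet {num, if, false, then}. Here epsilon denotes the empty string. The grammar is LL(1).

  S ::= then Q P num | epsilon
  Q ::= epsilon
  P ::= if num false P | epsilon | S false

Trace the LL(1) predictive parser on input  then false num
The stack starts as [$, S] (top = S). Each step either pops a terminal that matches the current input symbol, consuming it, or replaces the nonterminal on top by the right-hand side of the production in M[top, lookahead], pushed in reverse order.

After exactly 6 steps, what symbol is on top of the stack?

num

step 1: stack=$ S  input=then false num $  — expand S ::= then Q P num
step 2: stack=$ num P Q then  input=then false num $  — match then
step 3: stack=$ num P Q  input=false num $  — expand Q ::= epsilon
step 4: stack=$ num P  input=false num $  — expand P ::= S false
step 5: stack=$ num false S  input=false num $  — expand S ::= epsilon
step 6: stack=$ num false  input=false num $  — match false
Stack after step 6: $ num (top = num).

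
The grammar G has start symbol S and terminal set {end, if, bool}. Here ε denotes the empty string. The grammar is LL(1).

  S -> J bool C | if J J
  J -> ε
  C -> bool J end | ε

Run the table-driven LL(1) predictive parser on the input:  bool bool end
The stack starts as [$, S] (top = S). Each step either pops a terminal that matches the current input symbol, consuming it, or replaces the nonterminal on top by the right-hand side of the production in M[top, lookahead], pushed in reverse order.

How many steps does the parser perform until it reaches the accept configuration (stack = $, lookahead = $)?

7

     Stack         Input            Action
  1  $ S           bool bool end $  expand S -> J bool C
  2  $ C bool J    bool bool end $  expand J -> ε
  3  $ C bool      bool bool end $  match bool
  4  $ C           bool end $       expand C -> bool J end
  5  $ end J bool  bool end $       match bool
  6  $ end J       end $            expand J -> ε
  7  $ end         end $            match end
Accept reached after 7 steps.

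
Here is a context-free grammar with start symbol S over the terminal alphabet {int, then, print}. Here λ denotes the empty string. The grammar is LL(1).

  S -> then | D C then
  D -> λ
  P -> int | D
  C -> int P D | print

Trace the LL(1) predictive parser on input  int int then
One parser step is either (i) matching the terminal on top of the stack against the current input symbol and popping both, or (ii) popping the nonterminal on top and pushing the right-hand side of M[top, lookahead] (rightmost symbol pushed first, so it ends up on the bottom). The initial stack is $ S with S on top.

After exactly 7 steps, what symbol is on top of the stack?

step 1: stack=$ S  input=int int then $  — expand S -> D C then
step 2: stack=$ then C D  input=int int then $  — expand D -> λ
step 3: stack=$ then C  input=int int then $  — expand C -> int P D
step 4: stack=$ then D P int  input=int int then $  — match int
step 5: stack=$ then D P  input=int then $  — expand P -> int
step 6: stack=$ then D int  input=int then $  — match int
step 7: stack=$ then D  input=then $  — expand D -> λ
Stack after step 7: $ then (top = then).

then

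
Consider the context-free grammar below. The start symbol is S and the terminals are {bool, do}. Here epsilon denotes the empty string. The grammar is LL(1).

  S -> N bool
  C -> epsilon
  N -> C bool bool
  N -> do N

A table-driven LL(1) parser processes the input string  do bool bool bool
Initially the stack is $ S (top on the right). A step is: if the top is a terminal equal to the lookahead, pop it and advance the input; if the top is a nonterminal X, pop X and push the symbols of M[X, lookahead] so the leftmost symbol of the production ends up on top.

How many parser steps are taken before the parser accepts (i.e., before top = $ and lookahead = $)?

step 1: stack=$ S  input=do bool bool bool $  — expand S -> N bool
step 2: stack=$ bool N  input=do bool bool bool $  — expand N -> do N
step 3: stack=$ bool N do  input=do bool bool bool $  — match do
step 4: stack=$ bool N  input=bool bool bool $  — expand N -> C bool bool
step 5: stack=$ bool bool bool C  input=bool bool bool $  — expand C -> epsilon
step 6: stack=$ bool bool bool  input=bool bool bool $  — match bool
step 7: stack=$ bool bool  input=bool bool $  — match bool
step 8: stack=$ bool  input=bool $  — match bool
Accept reached after 8 steps.

8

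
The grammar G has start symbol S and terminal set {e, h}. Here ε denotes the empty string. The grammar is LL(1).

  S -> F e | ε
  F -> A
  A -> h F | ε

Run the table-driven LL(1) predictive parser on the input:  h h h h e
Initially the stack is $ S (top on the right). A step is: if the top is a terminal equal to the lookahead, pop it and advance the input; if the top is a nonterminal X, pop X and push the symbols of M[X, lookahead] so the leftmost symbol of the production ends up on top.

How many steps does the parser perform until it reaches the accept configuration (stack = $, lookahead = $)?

16

step 1: stack=$ S  input=h h h h e $  — expand S -> F e
step 2: stack=$ e F  input=h h h h e $  — expand F -> A
step 3: stack=$ e A  input=h h h h e $  — expand A -> h F
step 4: stack=$ e F h  input=h h h h e $  — match h
step 5: stack=$ e F  input=h h h e $  — expand F -> A
step 6: stack=$ e A  input=h h h e $  — expand A -> h F
step 7: stack=$ e F h  input=h h h e $  — match h
step 8: stack=$ e F  input=h h e $  — expand F -> A
step 9: stack=$ e A  input=h h e $  — expand A -> h F
step 10: stack=$ e F h  input=h h e $  — match h
step 11: stack=$ e F  input=h e $  — expand F -> A
step 12: stack=$ e A  input=h e $  — expand A -> h F
step 13: stack=$ e F h  input=h e $  — match h
step 14: stack=$ e F  input=e $  — expand F -> A
step 15: stack=$ e A  input=e $  — expand A -> ε
step 16: stack=$ e  input=e $  — match e
Accept reached after 16 steps.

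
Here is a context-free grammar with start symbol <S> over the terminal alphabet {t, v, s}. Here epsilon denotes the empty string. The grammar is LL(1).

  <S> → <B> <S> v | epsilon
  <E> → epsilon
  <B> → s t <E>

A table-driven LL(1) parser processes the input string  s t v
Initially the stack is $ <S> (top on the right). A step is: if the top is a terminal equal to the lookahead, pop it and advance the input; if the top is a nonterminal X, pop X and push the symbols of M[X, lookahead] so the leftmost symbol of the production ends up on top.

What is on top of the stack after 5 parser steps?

     Stack            Input    Action
  1  $ <S>            s t v $  expand <S> → <B> <S> v
  2  $ v <S> <B>      s t v $  expand <B> → s t <E>
  3  $ v <S> <E> t s  s t v $  match s
  4  $ v <S> <E> t    t v $    match t
  5  $ v <S> <E>      v $      expand <E> → epsilon
Stack after step 5: $ v <S> (top = <S>).

<S>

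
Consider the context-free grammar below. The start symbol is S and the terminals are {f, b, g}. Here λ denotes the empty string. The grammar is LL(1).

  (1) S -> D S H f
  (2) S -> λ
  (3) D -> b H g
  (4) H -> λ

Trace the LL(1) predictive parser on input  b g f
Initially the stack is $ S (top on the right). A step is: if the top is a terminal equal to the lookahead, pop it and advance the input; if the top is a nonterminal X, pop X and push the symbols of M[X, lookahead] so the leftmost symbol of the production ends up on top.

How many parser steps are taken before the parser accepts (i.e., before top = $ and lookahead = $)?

8

     Stack          Input    Action
  1  $ S            b g f $  expand S -> D S H f
  2  $ f H S D      b g f $  expand D -> b H g
  3  $ f H S g H b  b g f $  match b
  4  $ f H S g H    g f $    expand H -> λ
  5  $ f H S g      g f $    match g
  6  $ f H S        f $      expand S -> λ
  7  $ f H          f $      expand H -> λ
  8  $ f            f $      match f
Accept reached after 8 steps.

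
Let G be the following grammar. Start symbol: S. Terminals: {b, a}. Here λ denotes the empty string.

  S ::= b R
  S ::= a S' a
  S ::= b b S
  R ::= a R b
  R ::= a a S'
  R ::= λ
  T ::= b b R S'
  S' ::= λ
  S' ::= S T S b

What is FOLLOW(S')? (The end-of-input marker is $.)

{$, a, b}

FIRST(S): from S::=b R we get {b}; from S::=a S' a we get {a}; from S::=b b S we get {b}. So FIRST(S) = {a, b}.
FIRST(R): from R::=a R b we get {a}; from R::=a a S' we get {a}; from R::=λ we get {λ}. So FIRST(R) = {λ, a}.
FIRST(T): from T::=b b R S' we get {b}. So FIRST(T) = {b}.
FIRST(S'): from S'::=λ we get {λ}; from S'::=S T S b we get {a, b}. So FIRST(S') = {λ, a, b}.
FOLLOW(S) includes $ since S is the start symbol.
FOLLOW(S): in S::=b b S, the suffix after S is empty (adds nothing new); in S'::=S T S b (occurrence 1), S is followed by T S b with FIRST {b}; in S'::=S T S b (occurrence 2), S is followed by b with FIRST {b}. Thus FOLLOW(S) = {$, b}.
FOLLOW(T): in S'::=S T S b, T is followed by S b with FIRST {a, b}. Thus FOLLOW(T) = {a, b}.
FOLLOW(R): in S::=b R, the suffix after R is empty, so FOLLOW(R) ⊇ FOLLOW(S) = {$, b}; in R::=a R b, R is followed by b with FIRST {b}; in T::=b b R S', R is followed by S' with FIRST {λ, a, b}; in T::=b b R S', the suffix after R is nullable, so FOLLOW(R) ⊇ FOLLOW(T) = {a, b}. Thus FOLLOW(R) = {$, a, b}.
FOLLOW(S'): in S::=a S' a, S' is followed by a with FIRST {a}; in R::=a a S', the suffix after S' is empty, so FOLLOW(S') ⊇ FOLLOW(R) = {$, a, b}; in T::=b b R S', the suffix after S' is empty, so FOLLOW(S') ⊇ FOLLOW(T) = {a, b}. Thus FOLLOW(S') = {$, a, b}.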